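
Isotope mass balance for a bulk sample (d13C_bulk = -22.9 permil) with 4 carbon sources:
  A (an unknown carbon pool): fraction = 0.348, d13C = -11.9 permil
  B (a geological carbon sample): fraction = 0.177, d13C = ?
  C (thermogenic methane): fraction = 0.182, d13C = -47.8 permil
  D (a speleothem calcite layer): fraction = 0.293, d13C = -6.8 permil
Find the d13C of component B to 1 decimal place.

Isotope mass balance: δ_bulk = Σ fᵢ·δᵢ.
-22.9 = 0.348×(-11.9) + 0.177×δ_B + 0.182×(-47.8) + 0.293×(-6.8)
0.177·δ_B = -22.9 − (-14.833) = -8.067
δ_B = -8.067 / 0.177 = -45.58 permil

-45.6 permil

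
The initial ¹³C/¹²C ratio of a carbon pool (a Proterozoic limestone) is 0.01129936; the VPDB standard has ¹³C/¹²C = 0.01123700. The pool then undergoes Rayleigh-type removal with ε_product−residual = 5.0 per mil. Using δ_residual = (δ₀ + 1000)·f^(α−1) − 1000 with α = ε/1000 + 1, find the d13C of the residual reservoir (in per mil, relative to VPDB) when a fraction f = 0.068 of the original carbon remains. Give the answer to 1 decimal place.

-7.9 per mil

δ₀ = (0.01129936/0.01123700 − 1)×1000 = (1.005550 − 1)×1000 = 5.550 per mil
α − 1 = ε/1000 = 0.0050
f^(α−1) = 0.068^(0.0050) = 0.986649
δ_res = (5.550 + 1000) × 0.986649 − 1000 = 992.124 − 1000 = -7.88 per mil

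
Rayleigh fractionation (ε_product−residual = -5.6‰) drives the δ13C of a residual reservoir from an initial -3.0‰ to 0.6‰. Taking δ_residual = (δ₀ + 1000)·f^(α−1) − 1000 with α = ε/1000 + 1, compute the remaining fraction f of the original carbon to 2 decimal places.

0.53

α − 1 = ε/1000 = -0.0056
(δ_res + 1000)/(δ₀ + 1000) = (0.6 + 1000)/(-3.0 + 1000) = 1000.6/997.0 = 1.003611
f = 1.003611^(1/-0.0056) = exp(ln(1.003611)/-0.0056) = exp(0.00360/-0.0056)
f = exp(-0.6436) = 0.5254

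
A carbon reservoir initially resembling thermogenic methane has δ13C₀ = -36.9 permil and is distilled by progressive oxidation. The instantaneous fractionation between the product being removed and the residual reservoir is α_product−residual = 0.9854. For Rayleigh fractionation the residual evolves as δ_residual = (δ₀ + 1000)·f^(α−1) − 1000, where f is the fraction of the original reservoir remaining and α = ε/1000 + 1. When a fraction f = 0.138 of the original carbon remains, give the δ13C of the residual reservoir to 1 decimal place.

-8.6 permil

Rayleigh residual: δ_res = (δ₀ + 1000)·f^(α−1) − 1000
α − 1 = -0.01460
f^(α−1) = 0.138^(-0.01460) = 1.029337
δ_res = (-36.9 + 1000) × 1.029337 − 1000 = 991.355 − 1000 = -8.65 permil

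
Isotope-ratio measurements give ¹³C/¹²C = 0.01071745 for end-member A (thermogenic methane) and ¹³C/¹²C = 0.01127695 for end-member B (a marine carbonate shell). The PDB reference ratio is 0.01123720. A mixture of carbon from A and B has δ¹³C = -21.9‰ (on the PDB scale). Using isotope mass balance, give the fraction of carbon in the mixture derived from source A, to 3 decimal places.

δ_A = (0.01071745/0.01123720 − 1)×1000 = (0.953747 − 1)×1000 = -46.253‰
δ_B = (0.01127695/0.01123720 − 1)×1000 = (1.003537 − 1)×1000 = 3.537‰
f_A = (δ_mix − δ_B)/(δ_A − δ_B) = (-21.9 − (3.537))/(-46.253 − (3.537))
f_A = -25.437 / -49.790 = 0.5109

0.511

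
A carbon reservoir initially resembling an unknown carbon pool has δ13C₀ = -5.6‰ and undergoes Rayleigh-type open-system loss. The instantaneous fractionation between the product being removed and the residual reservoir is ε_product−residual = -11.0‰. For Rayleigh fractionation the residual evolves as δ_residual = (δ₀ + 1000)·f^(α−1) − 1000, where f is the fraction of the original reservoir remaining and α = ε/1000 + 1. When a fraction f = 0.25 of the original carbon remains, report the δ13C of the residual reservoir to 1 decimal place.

Rayleigh residual: δ_res = (δ₀ + 1000)·f^(α−1) − 1000
α = ε/1000 + 1 = 0.98900, so α − 1 = -0.01100
f^(α−1) = 0.25^(-0.01100) = 1.015366
δ_res = (-5.6 + 1000) × 1.015366 − 1000 = 1009.680 − 1000 = 9.68‰

9.7‰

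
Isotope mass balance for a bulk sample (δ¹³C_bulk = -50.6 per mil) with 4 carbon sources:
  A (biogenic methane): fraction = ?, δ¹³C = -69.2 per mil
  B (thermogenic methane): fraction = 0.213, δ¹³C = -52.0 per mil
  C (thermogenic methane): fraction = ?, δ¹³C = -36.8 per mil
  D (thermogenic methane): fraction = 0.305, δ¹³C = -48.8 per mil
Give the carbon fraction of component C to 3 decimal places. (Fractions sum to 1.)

0.269

Let f_C and f_A be the unknown fractions; fractions sum to 1 so f_C + f_A = 0.482.
Mass balance: Σ fᵢ·δᵢ = δ_bulk ⇒ f_C·(-36.8) + f_A·(-69.2) = -50.6 − (-25.960) = -24.640
Substitute f_A = 0.482 − f_C:
f_C·(-36.8 − -69.2) = -24.640 − 0.482×(-69.2) = 8.714
f_C = 8.714 / 32.4 = 0.2690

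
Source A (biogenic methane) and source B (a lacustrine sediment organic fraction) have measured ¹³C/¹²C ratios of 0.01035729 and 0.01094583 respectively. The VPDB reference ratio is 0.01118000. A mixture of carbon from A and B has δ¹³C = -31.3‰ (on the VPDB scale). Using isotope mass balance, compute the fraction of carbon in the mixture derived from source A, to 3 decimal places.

0.197

δ_A = (0.01035729/0.01118000 − 1)×1000 = (0.926412 − 1)×1000 = -73.588‰
δ_B = (0.01094583/0.01118000 − 1)×1000 = (0.979055 − 1)×1000 = -20.945‰
f_A = (δ_mix − δ_B)/(δ_A − δ_B) = (-31.3 − (-20.945))/(-73.588 − (-20.945))
f_A = -10.355 / -52.642 = 0.1967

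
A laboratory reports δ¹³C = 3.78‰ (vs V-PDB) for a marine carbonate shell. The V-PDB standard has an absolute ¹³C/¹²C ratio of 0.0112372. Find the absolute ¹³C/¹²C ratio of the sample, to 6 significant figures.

0.0112797

R_sample = R_standard × (δ¹³C/1000 + 1)
R_sample = 0.0112372 × (3.78/1000 + 1) = 0.0112372 × 1.003780
R_sample = 0.0112797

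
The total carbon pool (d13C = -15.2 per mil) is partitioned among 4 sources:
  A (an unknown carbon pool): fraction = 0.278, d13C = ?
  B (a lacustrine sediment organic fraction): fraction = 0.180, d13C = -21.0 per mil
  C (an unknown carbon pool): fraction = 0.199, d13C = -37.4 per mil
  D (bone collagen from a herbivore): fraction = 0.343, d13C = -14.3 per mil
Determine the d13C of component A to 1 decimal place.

Isotope mass balance: δ_bulk = Σ fᵢ·δᵢ.
-15.2 = 0.278×δ_A + 0.180×(-21.0) + 0.199×(-37.4) + 0.343×(-14.3)
0.278·δ_A = -15.2 − (-16.128) = 0.928
δ_A = 0.928 / 0.278 = 3.34 per mil

3.3 per mil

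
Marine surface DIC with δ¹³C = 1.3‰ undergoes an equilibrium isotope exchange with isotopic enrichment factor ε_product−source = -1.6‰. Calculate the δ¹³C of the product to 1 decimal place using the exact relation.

Exactly, δ_product = (δ_source + 1000)·(ε/1000 + 1) − 1000.
δ_product = (1.3 + 1000) × (-1.6/1000 + 1) − 1000
δ_product = -0.30‰

-0.3‰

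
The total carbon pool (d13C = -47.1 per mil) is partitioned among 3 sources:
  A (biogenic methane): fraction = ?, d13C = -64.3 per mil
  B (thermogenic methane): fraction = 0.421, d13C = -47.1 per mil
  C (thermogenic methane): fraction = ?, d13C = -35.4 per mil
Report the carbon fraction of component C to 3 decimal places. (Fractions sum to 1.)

0.345

Let f_C and f_A be the unknown fractions; fractions sum to 1 so f_C + f_A = 0.579.
Mass balance: Σ fᵢ·δᵢ = δ_bulk ⇒ f_C·(-35.4) + f_A·(-64.3) = -47.1 − (-19.829) = -27.271
Substitute f_A = 0.579 − f_C:
f_C·(-35.4 − -64.3) = -27.271 − 0.579×(-64.3) = 9.959
f_C = 9.959 / 28.9 = 0.3446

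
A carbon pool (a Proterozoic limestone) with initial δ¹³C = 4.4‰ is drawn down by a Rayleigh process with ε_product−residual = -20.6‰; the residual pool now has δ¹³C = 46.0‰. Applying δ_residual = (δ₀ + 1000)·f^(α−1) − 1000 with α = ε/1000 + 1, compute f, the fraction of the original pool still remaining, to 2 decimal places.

0.14

α − 1 = ε/1000 = -0.0206
(δ_res + 1000)/(δ₀ + 1000) = (46.0 + 1000)/(4.4 + 1000) = 1046.0/1004.4 = 1.041418
f = 1.041418^(1/-0.0206) = exp(ln(1.041418)/-0.0206) = exp(0.04058/-0.0206)
f = exp(-1.9700) = 0.1394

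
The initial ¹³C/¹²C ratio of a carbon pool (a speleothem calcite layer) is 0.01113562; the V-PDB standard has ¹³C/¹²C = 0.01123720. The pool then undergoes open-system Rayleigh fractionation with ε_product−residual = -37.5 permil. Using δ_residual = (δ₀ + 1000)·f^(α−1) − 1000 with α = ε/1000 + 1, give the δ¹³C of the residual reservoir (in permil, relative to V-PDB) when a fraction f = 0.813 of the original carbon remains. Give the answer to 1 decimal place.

-1.3 permil

δ₀ = (0.01113562/0.01123720 − 1)×1000 = (0.990960 − 1)×1000 = -9.040 permil
α − 1 = ε/1000 = -0.0375
f^(α−1) = 0.813^(-0.0375) = 1.007794
δ_res = (-9.040 + 1000) × 1.007794 − 1000 = 998.684 − 1000 = -1.32 permil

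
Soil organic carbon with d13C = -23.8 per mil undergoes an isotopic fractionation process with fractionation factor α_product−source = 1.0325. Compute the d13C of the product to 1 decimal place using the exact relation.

7.9 per mil

δ_product = (δ_source + 1000)·α − 1000
δ_product = (-23.8 + 1000) × 1.0325 − 1000
δ_product = 1007.927 − 1000 = 7.93 per mil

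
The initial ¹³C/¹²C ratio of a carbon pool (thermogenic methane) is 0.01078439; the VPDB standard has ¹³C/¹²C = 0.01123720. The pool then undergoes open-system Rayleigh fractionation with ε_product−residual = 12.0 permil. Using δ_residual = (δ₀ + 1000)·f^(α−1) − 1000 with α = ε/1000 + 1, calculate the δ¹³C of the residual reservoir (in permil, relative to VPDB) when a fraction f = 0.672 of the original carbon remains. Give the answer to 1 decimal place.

-44.9 permil

δ₀ = (0.01078439/0.01123720 − 1)×1000 = (0.959704 − 1)×1000 = -40.296 permil
α − 1 = ε/1000 = 0.0120
f^(α−1) = 0.672^(0.0120) = 0.995241
δ_res = (-40.296 + 1000) × 0.995241 − 1000 = 955.138 − 1000 = -44.86 permil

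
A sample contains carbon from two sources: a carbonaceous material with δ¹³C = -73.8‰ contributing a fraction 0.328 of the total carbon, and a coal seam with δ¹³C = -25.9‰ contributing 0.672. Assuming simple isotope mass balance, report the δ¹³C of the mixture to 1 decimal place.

-41.6‰

δ_mix = f_A·δ_A + f_B·δ_B
δ_mix = 0.328 × (-73.8) + 0.672 × (-25.9)
δ_mix = -24.21 + -17.40 = -41.61‰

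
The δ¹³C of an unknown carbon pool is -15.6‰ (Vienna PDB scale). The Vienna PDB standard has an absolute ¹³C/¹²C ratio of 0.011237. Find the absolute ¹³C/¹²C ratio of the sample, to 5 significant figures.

0.011062

R_sample = R_standard × (δ¹³C/1000 + 1)
R_sample = 0.011237 × (-15.6/1000 + 1) = 0.011237 × 0.984400
R_sample = 0.0110617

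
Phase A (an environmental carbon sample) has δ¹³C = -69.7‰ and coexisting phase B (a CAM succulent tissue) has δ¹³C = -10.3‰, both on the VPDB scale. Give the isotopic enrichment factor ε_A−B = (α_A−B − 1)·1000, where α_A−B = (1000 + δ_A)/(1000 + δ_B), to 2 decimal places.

-60.02‰

α_A−B = (1000 + -69.7) / (1000 + -10.3) = 930.3 / 989.7 = 0.939982
ε_A−B = (0.939982 − 1) × 1000 = -60.018‰
(The approximation ε ≈ δ_A − δ_B would give -59.4‰.)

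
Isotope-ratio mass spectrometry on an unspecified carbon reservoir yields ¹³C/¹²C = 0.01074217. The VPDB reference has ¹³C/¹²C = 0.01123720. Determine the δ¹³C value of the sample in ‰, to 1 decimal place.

δ¹³C = (R_sample / R_standard − 1) × 1000
R_sample / R_standard = 0.01074217 / 0.01123720 = 0.955947
δ¹³C = (0.955947 − 1) × 1000 = -44.05‰

-44.1‰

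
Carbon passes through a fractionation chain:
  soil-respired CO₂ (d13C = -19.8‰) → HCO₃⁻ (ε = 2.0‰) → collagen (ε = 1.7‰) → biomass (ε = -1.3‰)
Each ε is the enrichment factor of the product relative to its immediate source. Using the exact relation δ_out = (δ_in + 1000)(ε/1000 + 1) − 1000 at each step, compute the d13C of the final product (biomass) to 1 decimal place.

-17.4‰

step 1: δ = (-19.80 + 1000)·(2.0/1000 + 1) − 1000 = -17.84‰
step 2: δ = (-17.84 + 1000)·(1.7/1000 + 1) − 1000 = -16.17‰
step 3: δ = (-16.17 + 1000)·(-1.3/1000 + 1) − 1000 = -17.45‰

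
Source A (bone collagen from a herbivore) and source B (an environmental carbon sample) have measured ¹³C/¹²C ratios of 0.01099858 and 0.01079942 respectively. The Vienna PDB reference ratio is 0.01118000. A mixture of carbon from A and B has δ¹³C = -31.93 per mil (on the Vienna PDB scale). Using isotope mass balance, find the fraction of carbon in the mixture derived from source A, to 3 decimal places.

0.119

δ_A = (0.01099858/0.01118000 − 1)×1000 = (0.983773 − 1)×1000 = -16.227 per mil
δ_B = (0.01079942/0.01118000 − 1)×1000 = (0.965959 − 1)×1000 = -34.041 per mil
f_A = (δ_mix − δ_B)/(δ_A − δ_B) = (-31.93 − (-34.041))/(-16.227 − (-34.041))
f_A = 2.111 / 17.814 = 0.1185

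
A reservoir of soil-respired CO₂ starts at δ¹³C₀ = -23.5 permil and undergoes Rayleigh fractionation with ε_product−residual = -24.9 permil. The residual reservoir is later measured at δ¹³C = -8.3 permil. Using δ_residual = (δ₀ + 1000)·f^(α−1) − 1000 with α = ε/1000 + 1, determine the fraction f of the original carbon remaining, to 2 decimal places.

α − 1 = ε/1000 = -0.0249
(δ_res + 1000)/(δ₀ + 1000) = (-8.3 + 1000)/(-23.5 + 1000) = 991.7/976.5 = 1.015566
f = 1.015566^(1/-0.0249) = exp(ln(1.015566)/-0.0249) = exp(0.01545/-0.0249)
f = exp(-0.6203) = 0.5378

0.54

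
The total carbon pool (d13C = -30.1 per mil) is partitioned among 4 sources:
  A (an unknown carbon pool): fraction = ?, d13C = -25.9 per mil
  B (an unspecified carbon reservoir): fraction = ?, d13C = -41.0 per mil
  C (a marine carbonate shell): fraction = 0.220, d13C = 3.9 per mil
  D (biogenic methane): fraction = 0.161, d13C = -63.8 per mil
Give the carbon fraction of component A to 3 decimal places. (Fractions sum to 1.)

0.311

Let f_A and f_B be the unknown fractions; fractions sum to 1 so f_A + f_B = 0.619.
Mass balance: Σ fᵢ·δᵢ = δ_bulk ⇒ f_A·(-25.9) + f_B·(-41.0) = -30.1 − (-9.414) = -20.686
Substitute f_B = 0.619 − f_A:
f_A·(-25.9 − -41.0) = -20.686 − 0.619×(-41.0) = 4.693
f_A = 4.693 / 15.1 = 0.3108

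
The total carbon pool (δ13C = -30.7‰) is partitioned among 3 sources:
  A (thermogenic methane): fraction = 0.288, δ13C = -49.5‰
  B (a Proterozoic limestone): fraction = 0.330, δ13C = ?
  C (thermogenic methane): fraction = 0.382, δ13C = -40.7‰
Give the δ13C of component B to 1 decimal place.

Isotope mass balance: δ_bulk = Σ fᵢ·δᵢ.
-30.7 = 0.288×(-49.5) + 0.330×δ_B + 0.382×(-40.7)
0.330·δ_B = -30.7 − (-29.803) = -0.897
δ_B = -0.897 / 0.330 = -2.72‰

-2.7‰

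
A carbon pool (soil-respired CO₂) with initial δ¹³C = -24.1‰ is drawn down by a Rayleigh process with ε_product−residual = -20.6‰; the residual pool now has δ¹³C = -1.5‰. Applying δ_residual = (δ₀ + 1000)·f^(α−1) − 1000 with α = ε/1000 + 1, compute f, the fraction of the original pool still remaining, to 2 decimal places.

0.33

α − 1 = ε/1000 = -0.0206
(δ_res + 1000)/(δ₀ + 1000) = (-1.5 + 1000)/(-24.1 + 1000) = 998.5/975.9 = 1.023158
f = 1.023158^(1/-0.0206) = exp(ln(1.023158)/-0.0206) = exp(0.02289/-0.0206)
f = exp(-1.1114) = 0.3291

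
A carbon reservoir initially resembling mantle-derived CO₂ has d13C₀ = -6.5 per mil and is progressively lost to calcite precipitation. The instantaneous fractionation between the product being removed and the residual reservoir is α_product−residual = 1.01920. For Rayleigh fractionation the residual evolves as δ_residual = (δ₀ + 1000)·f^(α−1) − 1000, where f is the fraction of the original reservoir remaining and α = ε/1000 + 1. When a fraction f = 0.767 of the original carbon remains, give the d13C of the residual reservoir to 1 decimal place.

-11.5 per mil

Rayleigh residual: δ_res = (δ₀ + 1000)·f^(α−1) − 1000
α − 1 = 0.01920
f^(α−1) = 0.767^(0.01920) = 0.994920
δ_res = (-6.5 + 1000) × 0.994920 − 1000 = 988.453 − 1000 = -11.55 per mil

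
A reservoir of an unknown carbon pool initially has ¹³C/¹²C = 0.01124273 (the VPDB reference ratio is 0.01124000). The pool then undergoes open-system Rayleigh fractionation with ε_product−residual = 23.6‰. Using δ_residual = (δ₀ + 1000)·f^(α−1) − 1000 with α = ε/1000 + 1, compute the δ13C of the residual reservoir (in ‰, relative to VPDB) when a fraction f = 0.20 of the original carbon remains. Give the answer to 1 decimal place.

δ₀ = (0.01124273/0.01124000 − 1)×1000 = (1.000243 − 1)×1000 = 0.243‰
α − 1 = ε/1000 = 0.0236
f^(α−1) = 0.20^(0.0236) = 0.962730
δ_res = (0.243 + 1000) × 0.962730 − 1000 = 962.963 − 1000 = -37.04‰

-37.0‰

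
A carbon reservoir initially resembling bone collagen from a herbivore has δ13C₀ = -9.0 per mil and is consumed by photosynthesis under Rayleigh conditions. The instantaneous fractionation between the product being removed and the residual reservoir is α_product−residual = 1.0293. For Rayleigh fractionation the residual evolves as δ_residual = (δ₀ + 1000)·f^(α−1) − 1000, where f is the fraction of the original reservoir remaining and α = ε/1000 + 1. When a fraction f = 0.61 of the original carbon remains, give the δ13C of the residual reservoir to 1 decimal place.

Rayleigh residual: δ_res = (δ₀ + 1000)·f^(α−1) − 1000
α − 1 = 0.02930
f^(α−1) = 0.61^(0.02930) = 0.985621
δ_res = (-9.0 + 1000) × 0.985621 − 1000 = 976.751 − 1000 = -23.25 per mil

-23.2 per mil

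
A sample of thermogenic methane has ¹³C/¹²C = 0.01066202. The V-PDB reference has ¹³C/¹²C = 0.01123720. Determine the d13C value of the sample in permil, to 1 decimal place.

d13C = (R_sample / R_standard − 1) × 1000
R_sample / R_standard = 0.01066202 / 0.01123720 = 0.948815
d13C = (0.948815 − 1) × 1000 = -51.19 permil

-51.2 permil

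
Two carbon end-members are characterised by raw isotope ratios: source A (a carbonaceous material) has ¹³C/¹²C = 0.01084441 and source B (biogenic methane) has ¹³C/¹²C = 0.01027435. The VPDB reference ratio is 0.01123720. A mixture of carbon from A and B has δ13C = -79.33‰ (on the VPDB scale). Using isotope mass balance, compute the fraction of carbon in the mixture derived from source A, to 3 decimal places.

0.125

δ_A = (0.01084441/0.01123720 − 1)×1000 = (0.965046 − 1)×1000 = -34.954‰
δ_B = (0.01027435/0.01123720 − 1)×1000 = (0.914316 − 1)×1000 = -85.684‰
f_A = (δ_mix − δ_B)/(δ_A − δ_B) = (-79.33 − (-85.684))/(-34.954 − (-85.684))
f_A = 6.354 / 50.730 = 0.1253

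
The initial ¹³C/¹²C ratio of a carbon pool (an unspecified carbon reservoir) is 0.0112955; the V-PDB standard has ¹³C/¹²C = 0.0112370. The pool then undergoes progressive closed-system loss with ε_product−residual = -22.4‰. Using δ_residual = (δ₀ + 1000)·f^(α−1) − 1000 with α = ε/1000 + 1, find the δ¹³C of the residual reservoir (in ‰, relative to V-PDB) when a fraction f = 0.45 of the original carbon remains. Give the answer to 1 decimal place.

δ₀ = (0.0112955/0.0112370 − 1)×1000 = (1.005206 − 1)×1000 = 5.206‰
α − 1 = ε/1000 = -0.0224
f^(α−1) = 0.45^(-0.0224) = 1.018047
δ_res = (5.206 + 1000) × 1.018047 − 1000 = 1023.347 − 1000 = 23.35‰

23.3‰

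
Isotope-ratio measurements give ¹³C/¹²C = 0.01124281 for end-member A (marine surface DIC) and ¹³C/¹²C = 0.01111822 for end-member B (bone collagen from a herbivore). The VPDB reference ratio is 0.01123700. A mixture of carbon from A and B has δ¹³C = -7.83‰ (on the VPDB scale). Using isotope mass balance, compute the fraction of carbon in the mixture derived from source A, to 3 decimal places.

δ_A = (0.01124281/0.01123700 − 1)×1000 = (1.000517 − 1)×1000 = 0.517‰
δ_B = (0.01111822/0.01123700 − 1)×1000 = (0.989430 − 1)×1000 = -10.570‰
f_A = (δ_mix − δ_B)/(δ_A − δ_B) = (-7.83 − (-10.570))/(0.517 − (-10.570))
f_A = 2.740 / 11.087 = 0.2472

0.247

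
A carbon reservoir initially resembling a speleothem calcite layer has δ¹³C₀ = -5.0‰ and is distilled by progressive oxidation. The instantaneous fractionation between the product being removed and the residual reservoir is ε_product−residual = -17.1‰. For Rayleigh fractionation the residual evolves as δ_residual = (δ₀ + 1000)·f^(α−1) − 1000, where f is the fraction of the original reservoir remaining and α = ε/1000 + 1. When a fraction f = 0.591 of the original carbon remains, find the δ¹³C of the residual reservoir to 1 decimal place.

Rayleigh residual: δ_res = (δ₀ + 1000)·f^(α−1) − 1000
α = ε/1000 + 1 = 0.98290, so α − 1 = -0.01710
f^(α−1) = 0.591^(-0.01710) = 1.009034
δ_res = (-5.0 + 1000) × 1.009034 − 1000 = 1003.989 − 1000 = 3.99‰

4.0‰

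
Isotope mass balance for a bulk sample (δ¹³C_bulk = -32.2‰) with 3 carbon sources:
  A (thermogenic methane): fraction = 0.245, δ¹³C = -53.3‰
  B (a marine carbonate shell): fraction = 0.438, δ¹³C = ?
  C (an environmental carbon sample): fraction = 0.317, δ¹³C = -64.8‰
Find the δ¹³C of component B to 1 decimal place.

3.2‰

Isotope mass balance: δ_bulk = Σ fᵢ·δᵢ.
-32.2 = 0.245×(-53.3) + 0.438×δ_B + 0.317×(-64.8)
0.438·δ_B = -32.2 − (-33.600) = 1.400
δ_B = 1.400 / 0.438 = 3.20‰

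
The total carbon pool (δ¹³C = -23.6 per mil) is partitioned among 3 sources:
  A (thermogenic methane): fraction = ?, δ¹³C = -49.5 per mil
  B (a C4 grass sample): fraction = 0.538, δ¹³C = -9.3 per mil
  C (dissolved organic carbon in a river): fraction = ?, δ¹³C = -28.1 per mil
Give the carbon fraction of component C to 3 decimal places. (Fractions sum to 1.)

Let f_C and f_A be the unknown fractions; fractions sum to 1 so f_C + f_A = 0.462.
Mass balance: Σ fᵢ·δᵢ = δ_bulk ⇒ f_C·(-28.1) + f_A·(-49.5) = -23.6 − (-5.003) = -18.597
Substitute f_A = 0.462 − f_C:
f_C·(-28.1 − -49.5) = -18.597 − 0.462×(-49.5) = 4.272
f_C = 4.272 / 21.4 = 0.1996

0.200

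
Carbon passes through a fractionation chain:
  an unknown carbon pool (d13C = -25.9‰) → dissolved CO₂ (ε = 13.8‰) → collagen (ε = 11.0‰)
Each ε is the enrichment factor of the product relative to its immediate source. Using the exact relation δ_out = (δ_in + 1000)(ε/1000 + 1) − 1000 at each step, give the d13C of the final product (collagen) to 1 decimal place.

-1.6‰

step 1: δ = (-25.90 + 1000)·(13.8/1000 + 1) − 1000 = -12.46‰
step 2: δ = (-12.46 + 1000)·(11.0/1000 + 1) − 1000 = -1.59‰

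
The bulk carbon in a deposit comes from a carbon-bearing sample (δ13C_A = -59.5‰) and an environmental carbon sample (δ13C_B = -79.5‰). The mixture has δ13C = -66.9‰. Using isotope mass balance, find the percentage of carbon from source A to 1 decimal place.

63.0%

δ_mix = f_A·δ_A + (1 − f_A)·δ_B  ⇒  f_A = (δ_mix − δ_B)/(δ_A − δ_B)
f_A = (-66.9 − (-79.5)) / (-59.5 − (-79.5))
f_A = 12.6 / 20.0 = 0.6300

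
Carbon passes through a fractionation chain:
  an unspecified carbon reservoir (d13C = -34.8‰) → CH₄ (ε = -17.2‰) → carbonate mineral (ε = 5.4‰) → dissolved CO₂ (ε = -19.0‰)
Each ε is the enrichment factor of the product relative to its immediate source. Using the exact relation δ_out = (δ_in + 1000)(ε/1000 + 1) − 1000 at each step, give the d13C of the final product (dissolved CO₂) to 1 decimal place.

-64.4‰

step 1: δ = (-34.80 + 1000)·(-17.2/1000 + 1) − 1000 = -51.40‰
step 2: δ = (-51.40 + 1000)·(5.4/1000 + 1) − 1000 = -46.28‰
step 3: δ = (-46.28 + 1000)·(-19.0/1000 + 1) − 1000 = -64.40‰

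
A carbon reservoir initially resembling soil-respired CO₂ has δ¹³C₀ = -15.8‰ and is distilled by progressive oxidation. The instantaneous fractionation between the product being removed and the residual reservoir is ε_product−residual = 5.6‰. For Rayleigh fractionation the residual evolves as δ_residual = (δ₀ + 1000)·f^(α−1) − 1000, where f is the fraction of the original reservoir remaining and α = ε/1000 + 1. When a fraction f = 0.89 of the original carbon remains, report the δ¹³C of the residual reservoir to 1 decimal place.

-16.4‰

Rayleigh residual: δ_res = (δ₀ + 1000)·f^(α−1) − 1000
α = ε/1000 + 1 = 1.00560, so α − 1 = 0.00560
f^(α−1) = 0.89^(0.00560) = 0.999348
δ_res = (-15.8 + 1000) × 0.999348 − 1000 = 983.558 − 1000 = -16.44‰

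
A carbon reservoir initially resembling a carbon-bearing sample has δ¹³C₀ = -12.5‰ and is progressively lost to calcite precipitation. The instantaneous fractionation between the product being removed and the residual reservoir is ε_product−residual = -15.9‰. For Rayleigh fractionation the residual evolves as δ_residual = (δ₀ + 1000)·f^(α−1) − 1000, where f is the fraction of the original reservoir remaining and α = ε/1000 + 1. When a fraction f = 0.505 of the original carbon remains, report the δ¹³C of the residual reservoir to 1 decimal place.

Rayleigh residual: δ_res = (δ₀ + 1000)·f^(α−1) − 1000
α = ε/1000 + 1 = 0.98410, so α − 1 = -0.01590
f^(α−1) = 0.505^(-0.01590) = 1.010922
δ_res = (-12.5 + 1000) × 1.010922 − 1000 = 998.286 − 1000 = -1.71‰

-1.7‰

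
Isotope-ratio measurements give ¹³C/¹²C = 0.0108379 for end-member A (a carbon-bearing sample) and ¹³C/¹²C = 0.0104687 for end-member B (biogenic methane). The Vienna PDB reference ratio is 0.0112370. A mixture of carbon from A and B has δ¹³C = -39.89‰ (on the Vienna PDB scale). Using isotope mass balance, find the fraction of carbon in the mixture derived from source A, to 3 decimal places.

δ_A = (0.0108379/0.0112370 − 1)×1000 = (0.964483 − 1)×1000 = -35.517‰
δ_B = (0.0104687/0.0112370 − 1)×1000 = (0.931628 − 1)×1000 = -68.372‰
f_A = (δ_mix − δ_B)/(δ_A − δ_B) = (-39.89 − (-68.372))/(-35.517 − (-68.372))
f_A = 28.482 / 32.856 = 0.8669

0.867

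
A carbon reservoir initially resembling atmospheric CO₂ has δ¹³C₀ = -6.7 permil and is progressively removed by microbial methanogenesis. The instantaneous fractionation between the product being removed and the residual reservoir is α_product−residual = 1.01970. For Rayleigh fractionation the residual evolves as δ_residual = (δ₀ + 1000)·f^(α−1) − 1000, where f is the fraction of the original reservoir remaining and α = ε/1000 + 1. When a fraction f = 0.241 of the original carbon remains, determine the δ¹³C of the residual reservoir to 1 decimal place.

-34.2 permil

Rayleigh residual: δ_res = (δ₀ + 1000)·f^(α−1) − 1000
α − 1 = 0.01970
f^(α−1) = 0.241^(0.01970) = 0.972357
δ_res = (-6.7 + 1000) × 0.972357 − 1000 = 965.842 − 1000 = -34.16 permil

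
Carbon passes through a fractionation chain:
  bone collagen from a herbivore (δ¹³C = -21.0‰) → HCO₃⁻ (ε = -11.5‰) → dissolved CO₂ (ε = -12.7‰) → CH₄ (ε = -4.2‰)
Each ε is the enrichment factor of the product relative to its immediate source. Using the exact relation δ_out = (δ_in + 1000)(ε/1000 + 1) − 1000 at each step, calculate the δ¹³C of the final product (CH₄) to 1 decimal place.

-48.6‰

step 1: δ = (-21.00 + 1000)·(-11.5/1000 + 1) − 1000 = -32.26‰
step 2: δ = (-32.26 + 1000)·(-12.7/1000 + 1) − 1000 = -44.55‰
step 3: δ = (-44.55 + 1000)·(-4.2/1000 + 1) − 1000 = -48.56‰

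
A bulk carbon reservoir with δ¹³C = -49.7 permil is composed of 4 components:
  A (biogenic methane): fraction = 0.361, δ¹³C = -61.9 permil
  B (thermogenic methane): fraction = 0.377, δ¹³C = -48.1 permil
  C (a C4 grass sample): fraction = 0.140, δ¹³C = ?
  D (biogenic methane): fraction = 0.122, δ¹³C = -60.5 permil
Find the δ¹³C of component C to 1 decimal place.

Isotope mass balance: δ_bulk = Σ fᵢ·δᵢ.
-49.7 = 0.361×(-61.9) + 0.377×(-48.1) + 0.140×δ_C + 0.122×(-60.5)
0.140·δ_C = -49.7 − (-47.861) = -1.839
δ_C = -1.839 / 0.140 = -13.14 permil

-13.1 permil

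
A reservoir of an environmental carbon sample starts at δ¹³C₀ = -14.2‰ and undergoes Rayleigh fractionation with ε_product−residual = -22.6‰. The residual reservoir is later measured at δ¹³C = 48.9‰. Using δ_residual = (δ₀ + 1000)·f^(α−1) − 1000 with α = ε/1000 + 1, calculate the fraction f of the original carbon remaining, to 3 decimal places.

α − 1 = ε/1000 = -0.0226
(δ_res + 1000)/(δ₀ + 1000) = (48.9 + 1000)/(-14.2 + 1000) = 1048.9/985.8 = 1.064009
f = 1.064009^(1/-0.0226) = exp(ln(1.064009)/-0.0226) = exp(0.06204/-0.0226)
f = exp(-2.7453) = 0.0642

0.064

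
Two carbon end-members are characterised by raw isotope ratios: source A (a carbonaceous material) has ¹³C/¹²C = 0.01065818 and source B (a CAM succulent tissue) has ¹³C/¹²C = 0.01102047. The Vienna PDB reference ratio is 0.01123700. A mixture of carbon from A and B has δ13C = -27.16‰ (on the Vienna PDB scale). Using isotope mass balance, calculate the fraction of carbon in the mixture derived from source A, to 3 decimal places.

0.245

δ_A = (0.01065818/0.01123700 − 1)×1000 = (0.948490 − 1)×1000 = -51.510‰
δ_B = (0.01102047/0.01123700 − 1)×1000 = (0.980731 − 1)×1000 = -19.269‰
f_A = (δ_mix − δ_B)/(δ_A − δ_B) = (-27.16 − (-19.269))/(-51.510 − (-19.269))
f_A = -7.891 / -32.241 = 0.2447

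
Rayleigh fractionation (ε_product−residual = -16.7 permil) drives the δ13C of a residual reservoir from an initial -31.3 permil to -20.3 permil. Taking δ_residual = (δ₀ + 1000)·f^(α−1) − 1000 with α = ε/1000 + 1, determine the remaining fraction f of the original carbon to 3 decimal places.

0.509

α − 1 = ε/1000 = -0.0167
(δ_res + 1000)/(δ₀ + 1000) = (-20.3 + 1000)/(-31.3 + 1000) = 979.7/968.7 = 1.011355
f = 1.011355^(1/-0.0167) = exp(ln(1.011355)/-0.0167) = exp(0.01129/-0.0167)
f = exp(-0.6761) = 0.5086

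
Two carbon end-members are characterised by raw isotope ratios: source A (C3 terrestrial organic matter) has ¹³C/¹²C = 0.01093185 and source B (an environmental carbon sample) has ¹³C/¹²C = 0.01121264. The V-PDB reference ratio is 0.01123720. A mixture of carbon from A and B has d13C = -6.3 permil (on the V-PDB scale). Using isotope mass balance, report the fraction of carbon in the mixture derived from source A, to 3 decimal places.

δ_A = (0.01093185/0.01123720 − 1)×1000 = (0.972827 − 1)×1000 = -27.173 permil
δ_B = (0.01121264/0.01123720 − 1)×1000 = (0.997814 − 1)×1000 = -2.186 permil
f_A = (δ_mix − δ_B)/(δ_A − δ_B) = (-6.3 − (-2.186))/(-27.173 − (-2.186))
f_A = -4.114 / -24.988 = 0.1647

0.165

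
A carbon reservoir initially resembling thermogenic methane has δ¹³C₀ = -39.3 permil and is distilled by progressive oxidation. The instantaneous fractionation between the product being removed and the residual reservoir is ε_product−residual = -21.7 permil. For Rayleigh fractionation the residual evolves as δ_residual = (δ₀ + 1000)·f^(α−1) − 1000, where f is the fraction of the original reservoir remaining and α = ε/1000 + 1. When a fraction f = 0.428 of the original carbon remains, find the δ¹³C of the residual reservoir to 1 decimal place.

Rayleigh residual: δ_res = (δ₀ + 1000)·f^(α−1) − 1000
α = ε/1000 + 1 = 0.97830, so α − 1 = -0.02170
f^(α−1) = 0.428^(-0.02170) = 1.018586
δ_res = (-39.3 + 1000) × 1.018586 − 1000 = 978.555 − 1000 = -21.44 permil

-21.4 permil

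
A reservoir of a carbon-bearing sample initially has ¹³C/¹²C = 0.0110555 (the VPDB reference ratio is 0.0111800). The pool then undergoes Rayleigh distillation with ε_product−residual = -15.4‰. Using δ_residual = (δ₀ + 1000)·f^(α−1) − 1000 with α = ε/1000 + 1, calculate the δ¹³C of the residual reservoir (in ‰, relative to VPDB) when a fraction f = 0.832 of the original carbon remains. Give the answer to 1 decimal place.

-8.3‰

δ₀ = (0.0110555/0.0111800 − 1)×1000 = (0.988864 − 1)×1000 = -11.136‰
α − 1 = ε/1000 = -0.0154
f^(α−1) = 0.832^(-0.0154) = 1.002836
δ_res = (-11.136 + 1000) × 1.002836 − 1000 = 991.669 − 1000 = -8.33‰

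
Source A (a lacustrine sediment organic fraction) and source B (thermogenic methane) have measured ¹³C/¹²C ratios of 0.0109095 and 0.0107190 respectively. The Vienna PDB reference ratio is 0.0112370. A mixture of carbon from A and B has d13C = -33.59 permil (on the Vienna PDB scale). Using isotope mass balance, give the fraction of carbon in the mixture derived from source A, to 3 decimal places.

δ_A = (0.0109095/0.0112370 − 1)×1000 = (0.970855 − 1)×1000 = -29.145 permil
δ_B = (0.0107190/0.0112370 − 1)×1000 = (0.953902 − 1)×1000 = -46.098 permil
f_A = (δ_mix − δ_B)/(δ_A − δ_B) = (-33.59 − (-46.098))/(-29.145 − (-46.098))
f_A = 12.508 / 16.953 = 0.7378

0.738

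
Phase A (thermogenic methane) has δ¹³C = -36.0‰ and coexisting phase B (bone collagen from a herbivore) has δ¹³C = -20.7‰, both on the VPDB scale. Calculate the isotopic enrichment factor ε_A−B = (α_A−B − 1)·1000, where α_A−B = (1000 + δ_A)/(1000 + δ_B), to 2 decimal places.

-15.62‰

α_A−B = (1000 + -36.0) / (1000 + -20.7) = 964.0 / 979.3 = 0.984377
ε_A−B = (0.984377 − 1) × 1000 = -15.623‰
(The approximation ε ≈ δ_A − δ_B would give -15.3‰.)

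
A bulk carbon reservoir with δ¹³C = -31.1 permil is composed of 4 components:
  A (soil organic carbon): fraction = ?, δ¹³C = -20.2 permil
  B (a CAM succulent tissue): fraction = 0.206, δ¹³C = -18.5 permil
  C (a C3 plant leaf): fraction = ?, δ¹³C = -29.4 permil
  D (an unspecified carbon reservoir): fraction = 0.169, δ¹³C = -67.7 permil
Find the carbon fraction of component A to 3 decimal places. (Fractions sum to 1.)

Let f_A and f_C be the unknown fractions; fractions sum to 1 so f_A + f_C = 0.625.
Mass balance: Σ fᵢ·δᵢ = δ_bulk ⇒ f_A·(-20.2) + f_C·(-29.4) = -31.1 − (-15.252) = -15.848
Substitute f_C = 0.625 − f_A:
f_A·(-20.2 − -29.4) = -15.848 − 0.625×(-29.4) = 2.527
f_A = 2.527 / 9.2 = 0.2747

0.275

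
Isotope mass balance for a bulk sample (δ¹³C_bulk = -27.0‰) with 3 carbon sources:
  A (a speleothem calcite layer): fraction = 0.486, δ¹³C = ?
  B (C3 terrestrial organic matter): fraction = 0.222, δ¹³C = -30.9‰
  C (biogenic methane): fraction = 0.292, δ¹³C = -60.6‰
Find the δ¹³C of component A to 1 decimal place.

Isotope mass balance: δ_bulk = Σ fᵢ·δᵢ.
-27.0 = 0.486×δ_A + 0.222×(-30.9) + 0.292×(-60.6)
0.486·δ_A = -27.0 − (-24.555) = -2.445
δ_A = -2.445 / 0.486 = -5.03‰

-5.0‰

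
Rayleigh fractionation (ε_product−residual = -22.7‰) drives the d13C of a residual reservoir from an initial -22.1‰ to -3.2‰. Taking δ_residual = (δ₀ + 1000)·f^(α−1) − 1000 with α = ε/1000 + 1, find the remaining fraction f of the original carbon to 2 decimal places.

0.43

α − 1 = ε/1000 = -0.0227
(δ_res + 1000)/(δ₀ + 1000) = (-3.2 + 1000)/(-22.1 + 1000) = 996.8/977.9 = 1.019327
f = 1.019327^(1/-0.0227) = exp(ln(1.019327)/-0.0227) = exp(0.01914/-0.0227)
f = exp(-0.8433) = 0.4303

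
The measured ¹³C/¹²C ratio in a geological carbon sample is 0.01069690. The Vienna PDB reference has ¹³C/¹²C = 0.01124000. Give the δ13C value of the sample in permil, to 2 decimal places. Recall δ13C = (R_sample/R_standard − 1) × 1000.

δ13C = (R_sample / R_standard − 1) × 1000
R_sample / R_standard = 0.01069690 / 0.01124000 = 0.951681
δ13C = (0.951681 − 1) × 1000 = -48.319 permil

-48.32 permil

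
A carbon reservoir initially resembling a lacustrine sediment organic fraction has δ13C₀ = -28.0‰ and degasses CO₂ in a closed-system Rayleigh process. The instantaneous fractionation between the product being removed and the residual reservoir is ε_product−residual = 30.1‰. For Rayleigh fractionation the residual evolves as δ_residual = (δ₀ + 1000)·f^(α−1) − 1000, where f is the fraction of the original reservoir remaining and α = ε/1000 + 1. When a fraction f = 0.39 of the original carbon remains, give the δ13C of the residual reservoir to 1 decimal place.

-55.2‰

Rayleigh residual: δ_res = (δ₀ + 1000)·f^(α−1) − 1000
α = ε/1000 + 1 = 1.03010, so α − 1 = 0.03010
f^(α−1) = 0.39^(0.03010) = 0.972055
δ_res = (-28.0 + 1000) × 0.972055 − 1000 = 944.838 − 1000 = -55.16‰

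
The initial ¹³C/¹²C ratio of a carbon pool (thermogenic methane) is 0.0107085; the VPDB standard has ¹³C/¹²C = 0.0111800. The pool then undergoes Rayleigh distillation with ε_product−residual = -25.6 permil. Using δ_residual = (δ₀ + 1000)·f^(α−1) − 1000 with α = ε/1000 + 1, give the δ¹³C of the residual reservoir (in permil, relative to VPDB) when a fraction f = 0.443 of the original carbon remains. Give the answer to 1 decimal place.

-22.0 permil

δ₀ = (0.0107085/0.0111800 − 1)×1000 = (0.957826 − 1)×1000 = -42.174 permil
α − 1 = ε/1000 = -0.0256
f^(α−1) = 0.443^(-0.0256) = 1.021062
δ_res = (-42.174 + 1000) × 1.021062 − 1000 = 978.000 − 1000 = -22.00 permil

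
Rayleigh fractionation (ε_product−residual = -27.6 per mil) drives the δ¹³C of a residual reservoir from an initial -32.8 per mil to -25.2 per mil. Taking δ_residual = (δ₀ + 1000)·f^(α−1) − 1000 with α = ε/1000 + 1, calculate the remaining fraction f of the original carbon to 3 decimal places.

0.753

α − 1 = ε/1000 = -0.0276
(δ_res + 1000)/(δ₀ + 1000) = (-25.2 + 1000)/(-32.8 + 1000) = 974.8/967.2 = 1.007858
f = 1.007858^(1/-0.0276) = exp(ln(1.007858)/-0.0276) = exp(0.00783/-0.0276)
f = exp(-0.2836) = 0.7531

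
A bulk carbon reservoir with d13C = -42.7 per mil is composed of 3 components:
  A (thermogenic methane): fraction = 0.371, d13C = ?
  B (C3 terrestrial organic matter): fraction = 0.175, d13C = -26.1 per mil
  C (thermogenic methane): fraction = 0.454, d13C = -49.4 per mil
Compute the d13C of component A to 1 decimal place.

-42.3 per mil

Isotope mass balance: δ_bulk = Σ fᵢ·δᵢ.
-42.7 = 0.371×δ_A + 0.175×(-26.1) + 0.454×(-49.4)
0.371·δ_A = -42.7 − (-26.995) = -15.705
δ_A = -15.705 / 0.371 = -42.33 per mil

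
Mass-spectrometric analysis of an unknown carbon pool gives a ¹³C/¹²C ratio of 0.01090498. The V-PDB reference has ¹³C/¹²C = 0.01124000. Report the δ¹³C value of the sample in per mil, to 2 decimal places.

δ¹³C = (R_sample / R_standard − 1) × 1000
R_sample / R_standard = 0.01090498 / 0.01124000 = 0.970194
δ¹³C = (0.970194 − 1) × 1000 = -29.806 per mil

-29.81 per mil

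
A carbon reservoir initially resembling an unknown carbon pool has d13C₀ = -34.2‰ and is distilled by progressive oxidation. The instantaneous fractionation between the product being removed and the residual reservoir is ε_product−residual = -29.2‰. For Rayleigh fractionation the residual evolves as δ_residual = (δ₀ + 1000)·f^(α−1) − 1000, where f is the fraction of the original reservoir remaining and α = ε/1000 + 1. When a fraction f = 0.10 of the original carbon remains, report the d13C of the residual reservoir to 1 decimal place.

Rayleigh residual: δ_res = (δ₀ + 1000)·f^(α−1) − 1000
α = ε/1000 + 1 = 0.97080, so α − 1 = -0.02920
f^(α−1) = 0.10^(-0.02920) = 1.069547
δ_res = (-34.2 + 1000) × 1.069547 − 1000 = 1032.969 − 1000 = 32.97‰

33.0‰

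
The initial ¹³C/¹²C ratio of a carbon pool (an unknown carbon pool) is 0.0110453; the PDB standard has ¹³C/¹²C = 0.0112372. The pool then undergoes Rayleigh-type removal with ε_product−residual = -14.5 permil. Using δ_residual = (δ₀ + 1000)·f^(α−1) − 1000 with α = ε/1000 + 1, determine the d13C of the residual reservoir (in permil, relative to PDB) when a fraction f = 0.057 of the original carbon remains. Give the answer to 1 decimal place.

24.6 permil

δ₀ = (0.0110453/0.0112372 − 1)×1000 = (0.982923 − 1)×1000 = -17.077 permil
α − 1 = ε/1000 = -0.0145
f^(α−1) = 0.057^(-0.0145) = 1.042413
δ_res = (-17.077 + 1000) × 1.042413 − 1000 = 1024.611 − 1000 = 24.61 permil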